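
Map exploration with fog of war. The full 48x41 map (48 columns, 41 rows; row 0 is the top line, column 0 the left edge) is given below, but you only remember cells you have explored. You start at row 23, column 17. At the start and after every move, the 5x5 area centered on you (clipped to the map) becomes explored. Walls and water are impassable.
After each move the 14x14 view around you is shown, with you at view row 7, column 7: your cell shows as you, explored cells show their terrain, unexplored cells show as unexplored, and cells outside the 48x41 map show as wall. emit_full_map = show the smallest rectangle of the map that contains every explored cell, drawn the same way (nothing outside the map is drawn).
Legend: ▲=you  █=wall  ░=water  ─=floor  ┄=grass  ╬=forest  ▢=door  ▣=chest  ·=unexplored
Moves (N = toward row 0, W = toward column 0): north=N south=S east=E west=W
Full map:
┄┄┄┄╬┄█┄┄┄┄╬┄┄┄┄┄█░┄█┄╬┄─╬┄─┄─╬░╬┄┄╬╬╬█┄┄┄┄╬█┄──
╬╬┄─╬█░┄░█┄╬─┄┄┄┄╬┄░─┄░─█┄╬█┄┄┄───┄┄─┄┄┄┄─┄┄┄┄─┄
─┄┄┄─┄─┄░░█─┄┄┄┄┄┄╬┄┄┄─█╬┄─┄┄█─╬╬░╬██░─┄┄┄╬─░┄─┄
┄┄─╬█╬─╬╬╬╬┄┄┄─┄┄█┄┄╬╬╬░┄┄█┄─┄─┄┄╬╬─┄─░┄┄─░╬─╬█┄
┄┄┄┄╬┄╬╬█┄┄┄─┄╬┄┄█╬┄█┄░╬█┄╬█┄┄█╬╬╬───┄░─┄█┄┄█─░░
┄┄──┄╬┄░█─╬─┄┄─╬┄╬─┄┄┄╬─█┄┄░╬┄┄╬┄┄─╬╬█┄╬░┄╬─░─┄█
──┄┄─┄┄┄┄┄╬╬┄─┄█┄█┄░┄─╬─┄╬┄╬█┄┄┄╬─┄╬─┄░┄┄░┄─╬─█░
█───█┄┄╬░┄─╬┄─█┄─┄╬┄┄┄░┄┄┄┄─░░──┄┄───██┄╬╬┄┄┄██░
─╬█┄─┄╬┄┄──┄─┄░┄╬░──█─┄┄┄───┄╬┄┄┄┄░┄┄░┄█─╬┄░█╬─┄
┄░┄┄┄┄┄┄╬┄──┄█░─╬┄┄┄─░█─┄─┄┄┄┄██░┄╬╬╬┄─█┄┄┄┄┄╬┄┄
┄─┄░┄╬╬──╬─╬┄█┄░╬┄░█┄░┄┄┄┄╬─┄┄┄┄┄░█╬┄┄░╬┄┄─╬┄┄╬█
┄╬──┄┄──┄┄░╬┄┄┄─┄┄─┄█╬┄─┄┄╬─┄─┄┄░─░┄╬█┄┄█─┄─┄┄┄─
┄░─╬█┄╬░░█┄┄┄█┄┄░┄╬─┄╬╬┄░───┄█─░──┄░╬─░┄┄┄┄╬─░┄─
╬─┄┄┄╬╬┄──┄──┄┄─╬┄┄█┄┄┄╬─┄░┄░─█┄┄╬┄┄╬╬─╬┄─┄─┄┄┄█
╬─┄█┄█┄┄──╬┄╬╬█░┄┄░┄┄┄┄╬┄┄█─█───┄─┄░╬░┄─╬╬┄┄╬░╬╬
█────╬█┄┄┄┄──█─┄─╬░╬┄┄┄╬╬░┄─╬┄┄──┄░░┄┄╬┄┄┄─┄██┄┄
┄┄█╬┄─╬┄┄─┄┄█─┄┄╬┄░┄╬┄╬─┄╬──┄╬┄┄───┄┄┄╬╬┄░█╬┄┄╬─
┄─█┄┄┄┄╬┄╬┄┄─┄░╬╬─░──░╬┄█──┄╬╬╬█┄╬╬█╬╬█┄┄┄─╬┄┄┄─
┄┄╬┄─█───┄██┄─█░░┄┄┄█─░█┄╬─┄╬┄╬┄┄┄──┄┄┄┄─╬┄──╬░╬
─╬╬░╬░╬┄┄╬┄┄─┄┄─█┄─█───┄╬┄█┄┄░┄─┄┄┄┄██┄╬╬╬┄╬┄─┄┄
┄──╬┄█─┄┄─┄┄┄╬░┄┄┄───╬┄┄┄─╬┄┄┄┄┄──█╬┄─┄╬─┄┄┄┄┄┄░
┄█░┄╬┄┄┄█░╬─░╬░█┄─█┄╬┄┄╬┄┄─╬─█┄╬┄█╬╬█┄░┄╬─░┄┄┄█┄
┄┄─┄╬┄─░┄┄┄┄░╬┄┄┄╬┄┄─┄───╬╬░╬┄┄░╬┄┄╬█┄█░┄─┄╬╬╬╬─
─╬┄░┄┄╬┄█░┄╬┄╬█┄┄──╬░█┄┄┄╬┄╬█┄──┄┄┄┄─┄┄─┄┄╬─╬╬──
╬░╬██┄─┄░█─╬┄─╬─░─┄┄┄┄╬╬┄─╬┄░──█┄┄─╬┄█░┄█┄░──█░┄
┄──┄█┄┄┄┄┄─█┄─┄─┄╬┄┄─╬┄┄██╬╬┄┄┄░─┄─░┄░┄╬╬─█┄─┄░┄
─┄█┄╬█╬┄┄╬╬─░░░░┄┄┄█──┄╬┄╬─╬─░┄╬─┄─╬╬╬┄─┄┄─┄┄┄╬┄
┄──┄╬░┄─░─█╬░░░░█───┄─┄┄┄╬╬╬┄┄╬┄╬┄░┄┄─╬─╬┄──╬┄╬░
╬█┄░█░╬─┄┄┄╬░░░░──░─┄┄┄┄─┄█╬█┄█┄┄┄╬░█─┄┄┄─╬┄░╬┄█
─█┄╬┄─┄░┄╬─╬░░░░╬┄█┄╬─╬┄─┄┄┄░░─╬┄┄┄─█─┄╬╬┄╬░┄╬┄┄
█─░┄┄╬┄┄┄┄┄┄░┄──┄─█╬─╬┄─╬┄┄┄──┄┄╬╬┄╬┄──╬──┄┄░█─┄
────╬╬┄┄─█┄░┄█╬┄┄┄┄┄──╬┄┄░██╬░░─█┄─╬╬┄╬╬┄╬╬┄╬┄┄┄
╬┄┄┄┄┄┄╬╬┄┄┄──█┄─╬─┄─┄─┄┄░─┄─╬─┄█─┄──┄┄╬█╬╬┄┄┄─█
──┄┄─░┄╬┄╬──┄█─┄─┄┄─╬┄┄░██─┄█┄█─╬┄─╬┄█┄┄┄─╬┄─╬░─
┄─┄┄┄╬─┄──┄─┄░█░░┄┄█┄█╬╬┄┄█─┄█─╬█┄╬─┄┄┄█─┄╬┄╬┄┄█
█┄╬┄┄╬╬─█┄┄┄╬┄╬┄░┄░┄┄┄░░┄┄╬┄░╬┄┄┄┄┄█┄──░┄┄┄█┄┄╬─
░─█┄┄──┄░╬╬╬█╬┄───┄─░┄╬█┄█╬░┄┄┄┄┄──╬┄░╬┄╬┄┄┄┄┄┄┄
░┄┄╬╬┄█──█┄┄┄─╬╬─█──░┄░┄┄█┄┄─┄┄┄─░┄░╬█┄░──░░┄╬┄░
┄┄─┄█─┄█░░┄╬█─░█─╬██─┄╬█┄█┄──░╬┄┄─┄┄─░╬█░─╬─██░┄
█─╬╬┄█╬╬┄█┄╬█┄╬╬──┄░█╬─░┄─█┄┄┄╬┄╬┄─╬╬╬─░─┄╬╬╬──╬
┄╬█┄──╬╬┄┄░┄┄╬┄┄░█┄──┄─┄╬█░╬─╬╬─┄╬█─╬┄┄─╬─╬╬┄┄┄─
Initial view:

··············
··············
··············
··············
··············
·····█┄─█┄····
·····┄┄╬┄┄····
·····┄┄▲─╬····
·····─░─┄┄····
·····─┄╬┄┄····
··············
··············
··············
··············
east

··············
··············
··············
··············
··············
····█┄─█┄╬····
····┄┄╬┄┄─····
····┄┄─▲╬░····
····─░─┄┄┄····
····─┄╬┄┄─····
··············
··············
··············
··············

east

··············
··············
··············
··············
··············
···█┄─█┄╬┄····
···┄┄╬┄┄─┄····
···┄┄──▲░█····
···─░─┄┄┄┄····
···─┄╬┄┄─╬····
··············
··············
··············
··············

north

··············
··············
··············
··············
··············
·····┄───╬····
···█┄─█┄╬┄····
···┄┄╬┄▲─┄····
···┄┄──╬░█····
···─░─┄┄┄┄····
···─┄╬┄┄─╬····
··············
··············
··············

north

··············
··············
··············
··············
··············
·····┄─█──····
·····┄───╬····
···█┄─█▲╬┄····
···┄┄╬┄┄─┄····
···┄┄──╬░█····
···─░─┄┄┄┄····
···─┄╬┄┄─╬····
··············
··············

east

··············
··············
··············
··············
··············
····┄─█───····
····┄───╬┄····
··█┄─█┄▲┄┄····
··┄┄╬┄┄─┄─····
··┄┄──╬░█┄····
··─░─┄┄┄┄·····
··─┄╬┄┄─╬·····
··············
··············

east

··············
··············
··············
··············
··············
···┄─█───┄····
···┄───╬┄┄····
·█┄─█┄╬▲┄╬····
·┄┄╬┄┄─┄──····
·┄┄──╬░█┄┄····
·─░─┄┄┄┄······
·─┄╬┄┄─╬······
··············
··············

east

··············
··············
··············
··············
··············
··┄─█───┄╬····
··┄───╬┄┄┄····
█┄─█┄╬┄▲╬┄····
┄┄╬┄┄─┄───····
┄┄──╬░█┄┄┄····
─░─┄┄┄┄·······
─┄╬┄┄─╬·······
··············
··············

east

··············
··············
··············
··············
··············
·┄─█───┄╬┄····
·┄───╬┄┄┄─····
┄─█┄╬┄┄▲┄┄····
┄╬┄┄─┄───╬····
┄──╬░█┄┄┄╬····
░─┄┄┄┄········
┄╬┄┄─╬········
··············
··············

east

··············
··············
··············
··············
··············
┄─█───┄╬┄█····
┄───╬┄┄┄─╬····
─█┄╬┄┄╬▲┄─····
╬┄┄─┄───╬╬····
──╬░█┄┄┄╬┄····
─┄┄┄┄·········
╬┄┄─╬·········
··············
··············

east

··············
··············
··············
··············
··············
─█───┄╬┄█┄····
───╬┄┄┄─╬┄····
█┄╬┄┄╬┄▲─╬····
┄┄─┄───╬╬░····
─╬░█┄┄┄╬┄╬····
┄┄┄┄··········
┄┄─╬··········
··············
··············

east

··············
··············
··············
··············
··············
█───┄╬┄█┄┄····
──╬┄┄┄─╬┄┄····
┄╬┄┄╬┄┄▲╬─····
┄─┄───╬╬░╬····
╬░█┄┄┄╬┄╬█····
┄┄┄···········
┄─╬···········
··············
··············

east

··············
··············
··············
··············
··············
───┄╬┄█┄┄░····
─╬┄┄┄─╬┄┄┄····
╬┄┄╬┄┄─▲─█····
─┄───╬╬░╬┄····
░█┄┄┄╬┄╬█┄····
┄┄············
─╬············
··············
··············

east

··············
··············
··············
··············
··············
──┄╬┄█┄┄░┄····
╬┄┄┄─╬┄┄┄┄····
┄┄╬┄┄─╬▲█┄····
┄───╬╬░╬┄┄····
█┄┄┄╬┄╬█┄─····
┄·············
╬·············
··············
··············

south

··············
··············
··············
··············
──┄╬┄█┄┄░┄····
╬┄┄┄─╬┄┄┄┄····
┄┄╬┄┄─╬─█┄····
┄───╬╬░▲┄┄····
█┄┄┄╬┄╬█┄─····
┄····╬┄░──····
╬·············
··············
··············
··············

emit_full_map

··┄─█───┄╬┄█┄┄░┄
··┄───╬┄┄┄─╬┄┄┄┄
█┄─█┄╬┄┄╬┄┄─╬─█┄
┄┄╬┄┄─┄───╬╬░▲┄┄
┄┄──╬░█┄┄┄╬┄╬█┄─
─░─┄┄┄┄····╬┄░──
─┄╬┄┄─╬·········

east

··············
··············
··············
··············
─┄╬┄█┄┄░┄·····
┄┄┄─╬┄┄┄┄┄····
┄╬┄┄─╬─█┄╬····
───╬╬░╬▲┄░····
┄┄┄╬┄╬█┄──····
····╬┄░──█····
··············
··············
··············
··············

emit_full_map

··┄─█───┄╬┄█┄┄░┄·
··┄───╬┄┄┄─╬┄┄┄┄┄
█┄─█┄╬┄┄╬┄┄─╬─█┄╬
┄┄╬┄┄─┄───╬╬░╬▲┄░
┄┄──╬░█┄┄┄╬┄╬█┄──
─░─┄┄┄┄····╬┄░──█
─┄╬┄┄─╬··········


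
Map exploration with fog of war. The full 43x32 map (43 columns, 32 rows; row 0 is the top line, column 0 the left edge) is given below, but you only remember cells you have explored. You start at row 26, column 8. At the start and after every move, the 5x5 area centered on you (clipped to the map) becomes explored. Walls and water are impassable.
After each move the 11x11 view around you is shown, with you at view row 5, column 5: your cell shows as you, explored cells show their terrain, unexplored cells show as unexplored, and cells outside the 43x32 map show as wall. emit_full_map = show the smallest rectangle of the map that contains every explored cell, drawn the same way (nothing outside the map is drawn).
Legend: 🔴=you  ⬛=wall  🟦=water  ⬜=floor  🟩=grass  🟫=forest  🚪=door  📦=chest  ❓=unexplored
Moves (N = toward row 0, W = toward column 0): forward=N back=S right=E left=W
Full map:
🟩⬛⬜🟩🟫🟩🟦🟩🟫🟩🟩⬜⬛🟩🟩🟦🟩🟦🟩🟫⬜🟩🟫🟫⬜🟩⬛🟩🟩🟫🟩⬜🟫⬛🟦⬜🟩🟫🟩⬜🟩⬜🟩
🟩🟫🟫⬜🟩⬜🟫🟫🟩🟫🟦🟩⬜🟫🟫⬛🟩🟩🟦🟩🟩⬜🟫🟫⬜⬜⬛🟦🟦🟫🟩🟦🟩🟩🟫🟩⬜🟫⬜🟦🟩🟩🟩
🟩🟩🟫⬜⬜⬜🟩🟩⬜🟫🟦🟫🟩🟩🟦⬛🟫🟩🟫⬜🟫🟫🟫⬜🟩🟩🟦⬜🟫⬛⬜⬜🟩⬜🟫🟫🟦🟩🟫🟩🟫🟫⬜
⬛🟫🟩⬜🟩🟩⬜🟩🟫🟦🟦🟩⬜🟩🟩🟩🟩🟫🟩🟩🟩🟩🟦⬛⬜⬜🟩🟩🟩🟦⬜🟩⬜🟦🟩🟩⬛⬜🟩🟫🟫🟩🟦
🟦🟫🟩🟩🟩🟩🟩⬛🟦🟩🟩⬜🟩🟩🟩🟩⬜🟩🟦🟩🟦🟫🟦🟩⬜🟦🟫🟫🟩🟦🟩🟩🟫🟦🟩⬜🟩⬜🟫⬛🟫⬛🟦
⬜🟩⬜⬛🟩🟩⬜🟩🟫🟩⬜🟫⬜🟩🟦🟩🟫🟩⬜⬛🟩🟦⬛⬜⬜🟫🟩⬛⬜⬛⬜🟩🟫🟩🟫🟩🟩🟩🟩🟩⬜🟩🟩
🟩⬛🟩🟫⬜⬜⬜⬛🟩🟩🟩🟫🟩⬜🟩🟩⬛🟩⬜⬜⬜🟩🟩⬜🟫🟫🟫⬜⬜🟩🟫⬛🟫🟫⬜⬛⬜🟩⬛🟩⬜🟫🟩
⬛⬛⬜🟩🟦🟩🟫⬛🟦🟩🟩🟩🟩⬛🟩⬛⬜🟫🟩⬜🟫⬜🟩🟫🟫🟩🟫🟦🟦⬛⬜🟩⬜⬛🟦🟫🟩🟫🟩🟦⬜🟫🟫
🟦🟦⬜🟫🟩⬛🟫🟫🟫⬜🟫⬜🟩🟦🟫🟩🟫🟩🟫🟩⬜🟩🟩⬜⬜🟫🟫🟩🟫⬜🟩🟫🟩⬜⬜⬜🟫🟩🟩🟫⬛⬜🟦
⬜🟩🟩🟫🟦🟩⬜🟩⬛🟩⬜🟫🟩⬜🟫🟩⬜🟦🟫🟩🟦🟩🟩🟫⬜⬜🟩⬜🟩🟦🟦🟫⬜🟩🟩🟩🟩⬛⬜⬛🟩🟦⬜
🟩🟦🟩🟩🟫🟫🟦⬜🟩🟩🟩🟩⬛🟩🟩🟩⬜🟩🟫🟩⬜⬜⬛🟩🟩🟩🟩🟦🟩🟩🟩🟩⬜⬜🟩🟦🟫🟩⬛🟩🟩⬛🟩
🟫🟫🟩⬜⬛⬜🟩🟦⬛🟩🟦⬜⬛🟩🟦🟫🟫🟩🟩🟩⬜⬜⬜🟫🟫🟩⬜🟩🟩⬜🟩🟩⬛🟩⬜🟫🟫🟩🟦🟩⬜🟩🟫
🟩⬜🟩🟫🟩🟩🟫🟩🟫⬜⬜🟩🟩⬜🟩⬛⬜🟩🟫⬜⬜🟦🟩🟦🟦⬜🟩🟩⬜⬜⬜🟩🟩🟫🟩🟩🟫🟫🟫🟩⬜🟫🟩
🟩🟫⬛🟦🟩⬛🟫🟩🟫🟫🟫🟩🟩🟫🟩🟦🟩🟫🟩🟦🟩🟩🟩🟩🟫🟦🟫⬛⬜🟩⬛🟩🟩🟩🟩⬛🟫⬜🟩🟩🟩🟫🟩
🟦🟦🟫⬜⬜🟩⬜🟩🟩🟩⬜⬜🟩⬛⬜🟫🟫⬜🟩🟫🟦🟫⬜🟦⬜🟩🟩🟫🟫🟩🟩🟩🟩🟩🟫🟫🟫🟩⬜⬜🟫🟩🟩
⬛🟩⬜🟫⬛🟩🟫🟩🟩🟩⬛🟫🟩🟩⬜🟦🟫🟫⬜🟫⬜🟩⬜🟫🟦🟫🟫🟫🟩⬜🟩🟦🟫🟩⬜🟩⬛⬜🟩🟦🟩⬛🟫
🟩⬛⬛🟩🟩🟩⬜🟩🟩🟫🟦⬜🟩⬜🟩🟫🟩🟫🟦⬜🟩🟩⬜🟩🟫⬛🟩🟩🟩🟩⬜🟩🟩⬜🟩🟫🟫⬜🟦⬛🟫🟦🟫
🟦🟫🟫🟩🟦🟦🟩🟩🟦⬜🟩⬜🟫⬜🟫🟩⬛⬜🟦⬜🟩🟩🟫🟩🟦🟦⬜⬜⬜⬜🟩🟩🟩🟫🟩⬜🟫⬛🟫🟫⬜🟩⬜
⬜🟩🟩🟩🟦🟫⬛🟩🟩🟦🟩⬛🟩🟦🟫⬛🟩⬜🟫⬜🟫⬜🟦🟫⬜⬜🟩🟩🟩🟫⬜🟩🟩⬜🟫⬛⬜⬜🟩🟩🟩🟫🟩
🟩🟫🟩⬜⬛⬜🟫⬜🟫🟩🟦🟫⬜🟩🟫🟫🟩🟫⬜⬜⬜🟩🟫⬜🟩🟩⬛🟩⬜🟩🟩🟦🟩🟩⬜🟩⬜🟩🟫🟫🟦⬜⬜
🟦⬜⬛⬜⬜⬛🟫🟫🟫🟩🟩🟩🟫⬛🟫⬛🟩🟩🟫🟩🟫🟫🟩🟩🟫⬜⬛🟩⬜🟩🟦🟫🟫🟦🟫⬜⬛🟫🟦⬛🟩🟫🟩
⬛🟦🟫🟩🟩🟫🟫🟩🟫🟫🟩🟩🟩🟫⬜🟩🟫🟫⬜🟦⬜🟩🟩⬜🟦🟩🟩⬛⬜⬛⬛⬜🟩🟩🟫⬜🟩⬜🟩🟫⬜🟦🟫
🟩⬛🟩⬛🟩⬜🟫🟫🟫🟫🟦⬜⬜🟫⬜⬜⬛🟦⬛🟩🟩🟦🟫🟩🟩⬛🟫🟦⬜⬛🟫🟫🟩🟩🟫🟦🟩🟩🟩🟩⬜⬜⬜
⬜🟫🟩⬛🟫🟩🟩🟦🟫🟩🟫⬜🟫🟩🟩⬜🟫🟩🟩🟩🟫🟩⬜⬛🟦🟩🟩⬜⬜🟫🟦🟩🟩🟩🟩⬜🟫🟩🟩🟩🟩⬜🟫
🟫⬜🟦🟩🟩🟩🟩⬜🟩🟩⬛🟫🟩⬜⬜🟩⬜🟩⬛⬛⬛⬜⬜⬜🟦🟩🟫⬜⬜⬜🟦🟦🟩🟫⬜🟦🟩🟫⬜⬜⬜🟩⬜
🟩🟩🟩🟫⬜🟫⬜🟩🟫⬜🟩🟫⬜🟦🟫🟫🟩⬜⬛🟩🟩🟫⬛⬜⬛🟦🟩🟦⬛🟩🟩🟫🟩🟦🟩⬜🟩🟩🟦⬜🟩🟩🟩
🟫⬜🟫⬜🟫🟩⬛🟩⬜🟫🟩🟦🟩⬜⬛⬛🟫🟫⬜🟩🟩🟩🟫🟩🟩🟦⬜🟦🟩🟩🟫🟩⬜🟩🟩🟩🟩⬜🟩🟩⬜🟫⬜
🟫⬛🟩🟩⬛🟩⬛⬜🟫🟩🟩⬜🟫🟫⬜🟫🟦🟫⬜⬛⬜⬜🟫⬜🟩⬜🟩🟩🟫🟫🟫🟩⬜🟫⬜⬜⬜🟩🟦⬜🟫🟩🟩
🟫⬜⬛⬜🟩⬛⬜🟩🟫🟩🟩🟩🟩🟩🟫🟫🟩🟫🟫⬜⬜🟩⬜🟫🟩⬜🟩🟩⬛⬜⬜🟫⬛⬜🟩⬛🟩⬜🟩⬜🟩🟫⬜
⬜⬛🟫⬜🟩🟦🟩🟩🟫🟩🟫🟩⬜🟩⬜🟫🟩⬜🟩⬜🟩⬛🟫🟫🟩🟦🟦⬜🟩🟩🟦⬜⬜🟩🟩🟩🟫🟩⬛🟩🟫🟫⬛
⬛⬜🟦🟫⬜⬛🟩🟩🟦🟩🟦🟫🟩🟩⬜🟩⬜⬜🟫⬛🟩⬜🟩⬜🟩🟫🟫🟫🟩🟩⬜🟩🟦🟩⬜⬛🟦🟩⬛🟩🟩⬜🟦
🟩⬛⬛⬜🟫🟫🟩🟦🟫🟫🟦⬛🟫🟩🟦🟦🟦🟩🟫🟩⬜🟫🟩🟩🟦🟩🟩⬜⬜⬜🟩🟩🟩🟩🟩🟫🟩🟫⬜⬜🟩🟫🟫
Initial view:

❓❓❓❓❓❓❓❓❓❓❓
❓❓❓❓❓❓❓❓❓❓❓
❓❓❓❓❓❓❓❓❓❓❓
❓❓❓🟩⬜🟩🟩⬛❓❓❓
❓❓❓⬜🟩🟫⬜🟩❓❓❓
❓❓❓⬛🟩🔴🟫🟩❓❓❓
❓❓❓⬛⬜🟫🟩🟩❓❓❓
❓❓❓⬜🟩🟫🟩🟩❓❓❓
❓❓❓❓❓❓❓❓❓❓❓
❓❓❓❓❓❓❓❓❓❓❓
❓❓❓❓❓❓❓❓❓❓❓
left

❓❓❓❓❓❓❓❓❓❓❓
❓❓❓❓❓❓❓❓❓❓❓
❓❓❓❓❓❓❓❓❓❓❓
❓❓❓🟩🟩⬜🟩🟩⬛❓❓
❓❓❓🟫⬜🟩🟫⬜🟩❓❓
❓❓❓🟩⬛🔴⬜🟫🟩❓❓
❓❓❓🟩⬛⬜🟫🟩🟩❓❓
❓❓❓⬛⬜🟩🟫🟩🟩❓❓
❓❓❓❓❓❓❓❓❓❓❓
❓❓❓❓❓❓❓❓❓❓❓
❓❓❓❓❓❓❓❓❓❓❓

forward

❓❓❓❓❓❓❓❓❓❓❓
❓❓❓❓❓❓❓❓❓❓❓
❓❓❓❓❓❓❓❓❓❓❓
❓❓❓🟩🟩🟦🟫🟩❓❓❓
❓❓❓🟩🟩⬜🟩🟩⬛❓❓
❓❓❓🟫⬜🔴🟫⬜🟩❓❓
❓❓❓🟩⬛🟩⬜🟫🟩❓❓
❓❓❓🟩⬛⬜🟫🟩🟩❓❓
❓❓❓⬛⬜🟩🟫🟩🟩❓❓
❓❓❓❓❓❓❓❓❓❓❓
❓❓❓❓❓❓❓❓❓❓❓

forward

❓❓❓❓❓❓❓❓❓❓❓
❓❓❓❓❓❓❓❓❓❓❓
❓❓❓❓❓❓❓❓❓❓❓
❓❓❓⬜🟫🟫🟫🟫❓❓❓
❓❓❓🟩🟩🟦🟫🟩❓❓❓
❓❓❓🟩🟩🔴🟩🟩⬛❓❓
❓❓❓🟫⬜🟩🟫⬜🟩❓❓
❓❓❓🟩⬛🟩⬜🟫🟩❓❓
❓❓❓🟩⬛⬜🟫🟩🟩❓❓
❓❓❓⬛⬜🟩🟫🟩🟩❓❓
❓❓❓❓❓❓❓❓❓❓❓

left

❓❓❓❓❓❓❓❓❓❓❓
❓❓❓❓❓❓❓❓❓❓❓
❓❓❓❓❓❓❓❓❓❓❓
❓❓❓🟩⬜🟫🟫🟫🟫❓❓
❓❓❓🟫🟩🟩🟦🟫🟩❓❓
❓❓❓🟩🟩🔴⬜🟩🟩⬛❓
❓❓❓⬜🟫⬜🟩🟫⬜🟩❓
❓❓❓🟫🟩⬛🟩⬜🟫🟩❓
❓❓❓❓🟩⬛⬜🟫🟩🟩❓
❓❓❓❓⬛⬜🟩🟫🟩🟩❓
❓❓❓❓❓❓❓❓❓❓❓

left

❓❓❓❓❓❓❓❓❓❓❓
❓❓❓❓❓❓❓❓❓❓❓
❓❓❓❓❓❓❓❓❓❓❓
❓❓❓⬛🟩⬜🟫🟫🟫🟫❓
❓❓❓⬛🟫🟩🟩🟦🟫🟩❓
❓❓❓🟩🟩🔴🟩⬜🟩🟩⬛
❓❓❓🟫⬜🟫⬜🟩🟫⬜🟩
❓❓❓⬜🟫🟩⬛🟩⬜🟫🟩
❓❓❓❓❓🟩⬛⬜🟫🟩🟩
❓❓❓❓❓⬛⬜🟩🟫🟩🟩
❓❓❓❓❓❓❓❓❓❓❓

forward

❓❓❓❓❓❓❓❓❓❓❓
❓❓❓❓❓❓❓❓❓❓❓
❓❓❓❓❓❓❓❓❓❓❓
❓❓❓🟩🟩🟫🟫🟩❓❓❓
❓❓❓⬛🟩⬜🟫🟫🟫🟫❓
❓❓❓⬛🟫🔴🟩🟦🟫🟩❓
❓❓❓🟩🟩🟩🟩⬜🟩🟩⬛
❓❓❓🟫⬜🟫⬜🟩🟫⬜🟩
❓❓❓⬜🟫🟩⬛🟩⬜🟫🟩
❓❓❓❓❓🟩⬛⬜🟫🟩🟩
❓❓❓❓❓⬛⬜🟩🟫🟩🟩

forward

❓❓❓❓❓❓❓❓❓❓❓
❓❓❓❓❓❓❓❓❓❓❓
❓❓❓❓❓❓❓❓❓❓❓
❓❓❓⬜⬜⬛🟫🟫❓❓❓
❓❓❓🟩🟩🟫🟫🟩❓❓❓
❓❓❓⬛🟩🔴🟫🟫🟫🟫❓
❓❓❓⬛🟫🟩🟩🟦🟫🟩❓
❓❓❓🟩🟩🟩🟩⬜🟩🟩⬛
❓❓❓🟫⬜🟫⬜🟩🟫⬜🟩
❓❓❓⬜🟫🟩⬛🟩⬜🟫🟩
❓❓❓❓❓🟩⬛⬜🟫🟩🟩

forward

❓❓❓❓❓❓❓❓❓❓❓
❓❓❓❓❓❓❓❓❓❓❓
❓❓❓❓❓❓❓❓❓❓❓
❓❓❓⬜⬛⬜🟫⬜❓❓❓
❓❓❓⬜⬜⬛🟫🟫❓❓❓
❓❓❓🟩🟩🔴🟫🟩❓❓❓
❓❓❓⬛🟩⬜🟫🟫🟫🟫❓
❓❓❓⬛🟫🟩🟩🟦🟫🟩❓
❓❓❓🟩🟩🟩🟩⬜🟩🟩⬛
❓❓❓🟫⬜🟫⬜🟩🟫⬜🟩
❓❓❓⬜🟫🟩⬛🟩⬜🟫🟩

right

❓❓❓❓❓❓❓❓❓❓❓
❓❓❓❓❓❓❓❓❓❓❓
❓❓❓❓❓❓❓❓❓❓❓
❓❓⬜⬛⬜🟫⬜🟫❓❓❓
❓❓⬜⬜⬛🟫🟫🟫❓❓❓
❓❓🟩🟩🟫🔴🟩🟫❓❓❓
❓❓⬛🟩⬜🟫🟫🟫🟫❓❓
❓❓⬛🟫🟩🟩🟦🟫🟩❓❓
❓❓🟩🟩🟩🟩⬜🟩🟩⬛❓
❓❓🟫⬜🟫⬜🟩🟫⬜🟩❓
❓❓⬜🟫🟩⬛🟩⬜🟫🟩❓

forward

❓❓❓❓❓❓❓❓❓❓❓
❓❓❓❓❓❓❓❓❓❓❓
❓❓❓❓❓❓❓❓❓❓❓
❓❓❓🟦🟫⬛🟩🟩❓❓❓
❓❓⬜⬛⬜🟫⬜🟫❓❓❓
❓❓⬜⬜⬛🔴🟫🟫❓❓❓
❓❓🟩🟩🟫🟫🟩🟫❓❓❓
❓❓⬛🟩⬜🟫🟫🟫🟫❓❓
❓❓⬛🟫🟩🟩🟦🟫🟩❓❓
❓❓🟩🟩🟩🟩⬜🟩🟩⬛❓
❓❓🟫⬜🟫⬜🟩🟫⬜🟩❓

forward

❓❓❓❓❓❓❓❓❓❓❓
❓❓❓❓❓❓❓❓❓❓❓
❓❓❓❓❓❓❓❓❓❓❓
❓❓❓🟦🟦🟩🟩🟦❓❓❓
❓❓❓🟦🟫⬛🟩🟩❓❓❓
❓❓⬜⬛⬜🔴⬜🟫❓❓❓
❓❓⬜⬜⬛🟫🟫🟫❓❓❓
❓❓🟩🟩🟫🟫🟩🟫❓❓❓
❓❓⬛🟩⬜🟫🟫🟫🟫❓❓
❓❓⬛🟫🟩🟩🟦🟫🟩❓❓
❓❓🟩🟩🟩🟩⬜🟩🟩⬛❓

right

❓❓❓❓❓❓❓❓❓❓❓
❓❓❓❓❓❓❓❓❓❓❓
❓❓❓❓❓❓❓❓❓❓❓
❓❓🟦🟦🟩🟩🟦⬜❓❓❓
❓❓🟦🟫⬛🟩🟩🟦❓❓❓
❓⬜⬛⬜🟫🔴🟫🟩❓❓❓
❓⬜⬜⬛🟫🟫🟫🟩❓❓❓
❓🟩🟩🟫🟫🟩🟫🟫❓❓❓
❓⬛🟩⬜🟫🟫🟫🟫❓❓❓
❓⬛🟫🟩🟩🟦🟫🟩❓❓❓
❓🟩🟩🟩🟩⬜🟩🟩⬛❓❓

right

❓❓❓❓❓❓❓❓❓❓❓
❓❓❓❓❓❓❓❓❓❓❓
❓❓❓❓❓❓❓❓❓❓❓
❓🟦🟦🟩🟩🟦⬜🟩❓❓❓
❓🟦🟫⬛🟩🟩🟦🟩❓❓❓
⬜⬛⬜🟫⬜🔴🟩🟦❓❓❓
⬜⬜⬛🟫🟫🟫🟩🟩❓❓❓
🟩🟩🟫🟫🟩🟫🟫🟩❓❓❓
⬛🟩⬜🟫🟫🟫🟫❓❓❓❓
⬛🟫🟩🟩🟦🟫🟩❓❓❓❓
🟩🟩🟩🟩⬜🟩🟩⬛❓❓❓

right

❓❓❓❓❓❓❓❓❓❓❓
❓❓❓❓❓❓❓❓❓❓❓
❓❓❓❓❓❓❓❓❓❓❓
🟦🟦🟩🟩🟦⬜🟩⬜❓❓❓
🟦🟫⬛🟩🟩🟦🟩⬛❓❓❓
⬛⬜🟫⬜🟫🔴🟦🟫❓❓❓
⬜⬛🟫🟫🟫🟩🟩🟩❓❓❓
🟩🟫🟫🟩🟫🟫🟩🟩❓❓❓
🟩⬜🟫🟫🟫🟫❓❓❓❓❓
🟫🟩🟩🟦🟫🟩❓❓❓❓❓
🟩🟩🟩⬜🟩🟩⬛❓❓❓❓

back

❓❓❓❓❓❓❓❓❓❓❓
❓❓❓❓❓❓❓❓❓❓❓
🟦🟦🟩🟩🟦⬜🟩⬜❓❓❓
🟦🟫⬛🟩🟩🟦🟩⬛❓❓❓
⬛⬜🟫⬜🟫🟩🟦🟫❓❓❓
⬜⬛🟫🟫🟫🔴🟩🟩❓❓❓
🟩🟫🟫🟩🟫🟫🟩🟩❓❓❓
🟩⬜🟫🟫🟫🟫🟦⬜❓❓❓
🟫🟩🟩🟦🟫🟩❓❓❓❓❓
🟩🟩🟩⬜🟩🟩⬛❓❓❓❓
⬜🟫⬜🟩🟫⬜🟩❓❓❓❓

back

❓❓❓❓❓❓❓❓❓❓❓
🟦🟦🟩🟩🟦⬜🟩⬜❓❓❓
🟦🟫⬛🟩🟩🟦🟩⬛❓❓❓
⬛⬜🟫⬜🟫🟩🟦🟫❓❓❓
⬜⬛🟫🟫🟫🟩🟩🟩❓❓❓
🟩🟫🟫🟩🟫🔴🟩🟩❓❓❓
🟩⬜🟫🟫🟫🟫🟦⬜❓❓❓
🟫🟩🟩🟦🟫🟩🟫⬜❓❓❓
🟩🟩🟩⬜🟩🟩⬛❓❓❓❓
⬜🟫⬜🟩🟫⬜🟩❓❓❓❓
🟫🟩⬛🟩⬜🟫🟩❓❓❓❓

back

🟦🟦🟩🟩🟦⬜🟩⬜❓❓❓
🟦🟫⬛🟩🟩🟦🟩⬛❓❓❓
⬛⬜🟫⬜🟫🟩🟦🟫❓❓❓
⬜⬛🟫🟫🟫🟩🟩🟩❓❓❓
🟩🟫🟫🟩🟫🟫🟩🟩❓❓❓
🟩⬜🟫🟫🟫🔴🟦⬜❓❓❓
🟫🟩🟩🟦🟫🟩🟫⬜❓❓❓
🟩🟩🟩⬜🟩🟩⬛🟫❓❓❓
⬜🟫⬜🟩🟫⬜🟩❓❓❓❓
🟫🟩⬛🟩⬜🟫🟩❓❓❓❓
❓🟩⬛⬜🟫🟩🟩❓❓❓❓

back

🟦🟫⬛🟩🟩🟦🟩⬛❓❓❓
⬛⬜🟫⬜🟫🟩🟦🟫❓❓❓
⬜⬛🟫🟫🟫🟩🟩🟩❓❓❓
🟩🟫🟫🟩🟫🟫🟩🟩❓❓❓
🟩⬜🟫🟫🟫🟫🟦⬜❓❓❓
🟫🟩🟩🟦🟫🔴🟫⬜❓❓❓
🟩🟩🟩⬜🟩🟩⬛🟫❓❓❓
⬜🟫⬜🟩🟫⬜🟩🟫❓❓❓
🟫🟩⬛🟩⬜🟫🟩❓❓❓❓
❓🟩⬛⬜🟫🟩🟩❓❓❓❓
❓⬛⬜🟩🟫🟩🟩❓❓❓❓

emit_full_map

❓🟦🟦🟩🟩🟦⬜🟩⬜
❓🟦🟫⬛🟩🟩🟦🟩⬛
⬜⬛⬜🟫⬜🟫🟩🟦🟫
⬜⬜⬛🟫🟫🟫🟩🟩🟩
🟩🟩🟫🟫🟩🟫🟫🟩🟩
⬛🟩⬜🟫🟫🟫🟫🟦⬜
⬛🟫🟩🟩🟦🟫🔴🟫⬜
🟩🟩🟩🟩⬜🟩🟩⬛🟫
🟫⬜🟫⬜🟩🟫⬜🟩🟫
⬜🟫🟩⬛🟩⬜🟫🟩❓
❓❓🟩⬛⬜🟫🟩🟩❓
❓❓⬛⬜🟩🟫🟩🟩❓

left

❓🟦🟫⬛🟩🟩🟦🟩⬛❓❓
⬜⬛⬜🟫⬜🟫🟩🟦🟫❓❓
⬜⬜⬛🟫🟫🟫🟩🟩🟩❓❓
🟩🟩🟫🟫🟩🟫🟫🟩🟩❓❓
⬛🟩⬜🟫🟫🟫🟫🟦⬜❓❓
⬛🟫🟩🟩🟦🔴🟩🟫⬜❓❓
🟩🟩🟩🟩⬜🟩🟩⬛🟫❓❓
🟫⬜🟫⬜🟩🟫⬜🟩🟫❓❓
⬜🟫🟩⬛🟩⬜🟫🟩❓❓❓
❓❓🟩⬛⬜🟫🟩🟩❓❓❓
❓❓⬛⬜🟩🟫🟩🟩❓❓❓

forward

❓🟦🟦🟩🟩🟦⬜🟩⬜❓❓
❓🟦🟫⬛🟩🟩🟦🟩⬛❓❓
⬜⬛⬜🟫⬜🟫🟩🟦🟫❓❓
⬜⬜⬛🟫🟫🟫🟩🟩🟩❓❓
🟩🟩🟫🟫🟩🟫🟫🟩🟩❓❓
⬛🟩⬜🟫🟫🔴🟫🟦⬜❓❓
⬛🟫🟩🟩🟦🟫🟩🟫⬜❓❓
🟩🟩🟩🟩⬜🟩🟩⬛🟫❓❓
🟫⬜🟫⬜🟩🟫⬜🟩🟫❓❓
⬜🟫🟩⬛🟩⬜🟫🟩❓❓❓
❓❓🟩⬛⬜🟫🟩🟩❓❓❓

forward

❓❓❓❓❓❓❓❓❓❓❓
❓🟦🟦🟩🟩🟦⬜🟩⬜❓❓
❓🟦🟫⬛🟩🟩🟦🟩⬛❓❓
⬜⬛⬜🟫⬜🟫🟩🟦🟫❓❓
⬜⬜⬛🟫🟫🟫🟩🟩🟩❓❓
🟩🟩🟫🟫🟩🔴🟫🟩🟩❓❓
⬛🟩⬜🟫🟫🟫🟫🟦⬜❓❓
⬛🟫🟩🟩🟦🟫🟩🟫⬜❓❓
🟩🟩🟩🟩⬜🟩🟩⬛🟫❓❓
🟫⬜🟫⬜🟩🟫⬜🟩🟫❓❓
⬜🟫🟩⬛🟩⬜🟫🟩❓❓❓

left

❓❓❓❓❓❓❓❓❓❓❓
❓❓🟦🟦🟩🟩🟦⬜🟩⬜❓
❓❓🟦🟫⬛🟩🟩🟦🟩⬛❓
❓⬜⬛⬜🟫⬜🟫🟩🟦🟫❓
❓⬜⬜⬛🟫🟫🟫🟩🟩🟩❓
❓🟩🟩🟫🟫🔴🟫🟫🟩🟩❓
❓⬛🟩⬜🟫🟫🟫🟫🟦⬜❓
❓⬛🟫🟩🟩🟦🟫🟩🟫⬜❓
❓🟩🟩🟩🟩⬜🟩🟩⬛🟫❓
❓🟫⬜🟫⬜🟩🟫⬜🟩🟫❓
❓⬜🟫🟩⬛🟩⬜🟫🟩❓❓

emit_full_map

❓🟦🟦🟩🟩🟦⬜🟩⬜
❓🟦🟫⬛🟩🟩🟦🟩⬛
⬜⬛⬜🟫⬜🟫🟩🟦🟫
⬜⬜⬛🟫🟫🟫🟩🟩🟩
🟩🟩🟫🟫🔴🟫🟫🟩🟩
⬛🟩⬜🟫🟫🟫🟫🟦⬜
⬛🟫🟩🟩🟦🟫🟩🟫⬜
🟩🟩🟩🟩⬜🟩🟩⬛🟫
🟫⬜🟫⬜🟩🟫⬜🟩🟫
⬜🟫🟩⬛🟩⬜🟫🟩❓
❓❓🟩⬛⬜🟫🟩🟩❓
❓❓⬛⬜🟩🟫🟩🟩❓

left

❓❓❓❓❓❓❓❓❓❓❓
❓❓❓🟦🟦🟩🟩🟦⬜🟩⬜
❓❓❓🟦🟫⬛🟩🟩🟦🟩⬛
❓❓⬜⬛⬜🟫⬜🟫🟩🟦🟫
❓❓⬜⬜⬛🟫🟫🟫🟩🟩🟩
❓❓🟩🟩🟫🔴🟩🟫🟫🟩🟩
❓❓⬛🟩⬜🟫🟫🟫🟫🟦⬜
❓❓⬛🟫🟩🟩🟦🟫🟩🟫⬜
❓❓🟩🟩🟩🟩⬜🟩🟩⬛🟫
❓❓🟫⬜🟫⬜🟩🟫⬜🟩🟫
❓❓⬜🟫🟩⬛🟩⬜🟫🟩❓

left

❓❓❓❓❓❓❓❓❓❓❓
❓❓❓❓🟦🟦🟩🟩🟦⬜🟩
❓❓❓❓🟦🟫⬛🟩🟩🟦🟩
❓❓❓⬜⬛⬜🟫⬜🟫🟩🟦
❓❓❓⬜⬜⬛🟫🟫🟫🟩🟩
❓❓❓🟩🟩🔴🟫🟩🟫🟫🟩
❓❓❓⬛🟩⬜🟫🟫🟫🟫🟦
❓❓❓⬛🟫🟩🟩🟦🟫🟩🟫
❓❓❓🟩🟩🟩🟩⬜🟩🟩⬛
❓❓❓🟫⬜🟫⬜🟩🟫⬜🟩
❓❓❓⬜🟫🟩⬛🟩⬜🟫🟩

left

⬛❓❓❓❓❓❓❓❓❓❓
⬛❓❓❓❓🟦🟦🟩🟩🟦⬜
⬛❓❓❓❓🟦🟫⬛🟩🟩🟦
⬛❓❓🟩⬜⬛⬜🟫⬜🟫🟩
⬛❓❓⬛⬜⬜⬛🟫🟫🟫🟩
⬛❓❓🟫🟩🔴🟫🟫🟩🟫🟫
⬛❓❓🟩⬛🟩⬜🟫🟫🟫🟫
⬛❓❓🟩⬛🟫🟩🟩🟦🟫🟩
⬛❓❓❓🟩🟩🟩🟩⬜🟩🟩
⬛❓❓❓🟫⬜🟫⬜🟩🟫⬜
⬛❓❓❓⬜🟫🟩⬛🟩⬜🟫

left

⬛⬛❓❓❓❓❓❓❓❓❓
⬛⬛❓❓❓❓🟦🟦🟩🟩🟦
⬛⬛❓❓❓❓🟦🟫⬛🟩🟩
⬛⬛❓🟫🟩⬜⬛⬜🟫⬜🟫
⬛⬛❓⬜⬛⬜⬜⬛🟫🟫🟫
⬛⬛❓🟦🟫🔴🟩🟫🟫🟩🟫
⬛⬛❓⬛🟩⬛🟩⬜🟫🟫🟫
⬛⬛❓🟫🟩⬛🟫🟩🟩🟦🟫
⬛⬛❓❓❓🟩🟩🟩🟩⬜🟩
⬛⬛❓❓❓🟫⬜🟫⬜🟩🟫
⬛⬛❓❓❓⬜🟫🟩⬛🟩⬜

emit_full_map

❓❓❓🟦🟦🟩🟩🟦⬜🟩⬜
❓❓❓🟦🟫⬛🟩🟩🟦🟩⬛
🟫🟩⬜⬛⬜🟫⬜🟫🟩🟦🟫
⬜⬛⬜⬜⬛🟫🟫🟫🟩🟩🟩
🟦🟫🔴🟩🟫🟫🟩🟫🟫🟩🟩
⬛🟩⬛🟩⬜🟫🟫🟫🟫🟦⬜
🟫🟩⬛🟫🟩🟩🟦🟫🟩🟫⬜
❓❓🟩🟩🟩🟩⬜🟩🟩⬛🟫
❓❓🟫⬜🟫⬜🟩🟫⬜🟩🟫
❓❓⬜🟫🟩⬛🟩⬜🟫🟩❓
❓❓❓❓🟩⬛⬜🟫🟩🟩❓
❓❓❓❓⬛⬜🟩🟫🟩🟩❓


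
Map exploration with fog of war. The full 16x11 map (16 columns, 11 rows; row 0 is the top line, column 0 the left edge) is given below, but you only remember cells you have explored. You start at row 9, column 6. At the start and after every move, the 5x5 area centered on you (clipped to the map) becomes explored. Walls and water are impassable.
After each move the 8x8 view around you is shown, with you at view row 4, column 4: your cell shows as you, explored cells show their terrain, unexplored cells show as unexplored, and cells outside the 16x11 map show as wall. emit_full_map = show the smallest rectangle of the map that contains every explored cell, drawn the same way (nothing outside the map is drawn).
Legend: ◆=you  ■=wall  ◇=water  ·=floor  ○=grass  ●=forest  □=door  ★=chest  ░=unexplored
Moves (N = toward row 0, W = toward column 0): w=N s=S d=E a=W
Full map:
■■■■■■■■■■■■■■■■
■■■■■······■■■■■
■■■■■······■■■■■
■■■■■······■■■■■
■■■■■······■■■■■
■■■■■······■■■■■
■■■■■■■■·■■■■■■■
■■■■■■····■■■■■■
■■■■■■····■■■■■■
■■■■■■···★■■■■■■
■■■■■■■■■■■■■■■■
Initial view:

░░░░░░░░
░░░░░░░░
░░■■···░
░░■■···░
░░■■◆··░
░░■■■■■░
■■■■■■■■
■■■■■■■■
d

░░░░░░░░
░░░░░░░░
░■■····░
░■■····░
░■■·◆·★░
░■■■■■■░
■■■■■■■■
■■■■■■■■

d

░░░░░░░░
░░░░░░░░
■■····■░
■■····■░
■■··◆★■░
■■■■■■■░
■■■■■■■■
■■■■■■■■

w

░░░░░░░░
░░░░░░░░
░░■■·■■░
■■····■░
■■··◆·■░
■■···★■░
■■■■■■■░
■■■■■■■■

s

░░░░░░░░
░░■■·■■░
■■····■░
■■····■░
■■··◆★■░
■■■■■■■░
■■■■■■■■
■■■■■■■■

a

░░░░░░░░
░░░■■·■■
░■■····■
░■■····■
░■■·◆·★■
░■■■■■■■
■■■■■■■■
■■■■■■■■

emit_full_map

░░■■·■■
■■····■
■■····■
■■·◆·★■
■■■■■■■

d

░░░░░░░░
░░■■·■■░
■■····■░
■■····■░
■■··◆★■░
■■■■■■■░
■■■■■■■■
■■■■■■■■

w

░░░░░░░░
░░░░░░░░
░░■■·■■░
■■····■░
■■··◆·■░
■■···★■░
■■■■■■■░
■■■■■■■■


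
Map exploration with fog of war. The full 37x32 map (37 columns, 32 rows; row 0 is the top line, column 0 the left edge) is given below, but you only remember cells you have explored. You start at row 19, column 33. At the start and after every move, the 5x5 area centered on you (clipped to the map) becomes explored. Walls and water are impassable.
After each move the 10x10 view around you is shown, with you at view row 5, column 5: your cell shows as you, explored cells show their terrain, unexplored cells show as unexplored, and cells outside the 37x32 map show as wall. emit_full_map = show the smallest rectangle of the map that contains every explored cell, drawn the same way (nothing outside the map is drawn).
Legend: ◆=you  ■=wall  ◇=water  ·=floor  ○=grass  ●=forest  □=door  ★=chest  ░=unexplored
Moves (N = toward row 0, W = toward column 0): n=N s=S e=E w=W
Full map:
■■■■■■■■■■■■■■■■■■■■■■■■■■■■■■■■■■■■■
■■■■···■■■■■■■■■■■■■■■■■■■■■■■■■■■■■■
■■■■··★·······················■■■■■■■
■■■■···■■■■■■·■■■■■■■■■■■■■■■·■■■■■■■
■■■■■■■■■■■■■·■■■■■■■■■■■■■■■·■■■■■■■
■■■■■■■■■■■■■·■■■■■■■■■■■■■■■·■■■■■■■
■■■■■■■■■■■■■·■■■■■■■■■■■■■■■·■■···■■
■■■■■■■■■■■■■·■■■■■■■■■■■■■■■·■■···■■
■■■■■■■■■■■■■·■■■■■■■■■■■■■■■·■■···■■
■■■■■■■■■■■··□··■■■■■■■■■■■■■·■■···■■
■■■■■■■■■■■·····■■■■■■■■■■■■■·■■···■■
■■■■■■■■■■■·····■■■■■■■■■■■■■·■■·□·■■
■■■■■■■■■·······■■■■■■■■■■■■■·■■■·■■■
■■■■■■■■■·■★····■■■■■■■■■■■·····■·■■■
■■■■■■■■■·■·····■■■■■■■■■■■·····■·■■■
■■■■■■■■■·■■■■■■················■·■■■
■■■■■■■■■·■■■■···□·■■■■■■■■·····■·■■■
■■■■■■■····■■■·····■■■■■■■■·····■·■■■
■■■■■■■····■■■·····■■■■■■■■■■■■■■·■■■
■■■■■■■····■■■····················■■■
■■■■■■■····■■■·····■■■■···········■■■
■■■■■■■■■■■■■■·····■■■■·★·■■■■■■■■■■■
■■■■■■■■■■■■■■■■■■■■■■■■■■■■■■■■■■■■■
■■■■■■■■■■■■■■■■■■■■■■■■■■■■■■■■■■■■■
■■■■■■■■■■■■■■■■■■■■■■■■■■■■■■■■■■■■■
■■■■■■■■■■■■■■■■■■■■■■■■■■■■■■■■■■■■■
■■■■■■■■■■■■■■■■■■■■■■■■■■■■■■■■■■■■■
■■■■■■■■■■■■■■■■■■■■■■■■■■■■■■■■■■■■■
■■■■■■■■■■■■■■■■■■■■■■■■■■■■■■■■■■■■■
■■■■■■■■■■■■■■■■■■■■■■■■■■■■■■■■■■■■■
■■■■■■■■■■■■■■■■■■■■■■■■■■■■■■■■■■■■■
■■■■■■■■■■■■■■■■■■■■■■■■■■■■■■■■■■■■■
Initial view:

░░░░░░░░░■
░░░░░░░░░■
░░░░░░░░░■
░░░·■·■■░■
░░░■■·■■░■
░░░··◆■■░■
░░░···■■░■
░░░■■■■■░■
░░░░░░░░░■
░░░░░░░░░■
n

░░░░░░░░░■
░░░░░░░░░■
░░░░░░░░░■
░░░·■·■■░■
░░░·■·■■░■
░░░■■◆■■░■
░░░···■■░■
░░░···■■░■
░░░■■■■■░■
░░░░░░░░░■

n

░░░░░░░░░■
░░░░░░░░░■
░░░░░░░░░■
░░░·■·■■░■
░░░·■·■■░■
░░░·■◆■■░■
░░░■■·■■░■
░░░···■■░■
░░░···■■░■
░░░■■■■■░■

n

░░░░░░░░░■
░░░░░░░░░■
░░░░░░░░░■
░░░·■·■■░■
░░░·■·■■░■
░░░·■◆■■░■
░░░·■·■■░■
░░░■■·■■░■
░░░···■■░■
░░░···■■░■

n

░░░░░░░░░■
░░░░░░░░░■
░░░░░░░░░■
░░░·■·■■░■
░░░·■·■■░■
░░░·■◆■■░■
░░░·■·■■░■
░░░·■·■■░■
░░░■■·■■░■
░░░···■■░■

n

░░░░░░░░░■
░░░░░░░░░■
░░░░░░░░░■
░░░■■·■■░■
░░░·■·■■░■
░░░·■◆■■░■
░░░·■·■■░■
░░░·■·■■░■
░░░·■·■■░■
░░░■■·■■░■

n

░░░░░░░░░■
░░░░░░░░░■
░░░░░░░░░■
░░░■·□·■░■
░░░■■·■■░■
░░░·■◆■■░■
░░░·■·■■░■
░░░·■·■■░■
░░░·■·■■░■
░░░·■·■■░■

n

░░░░░░░░░■
░░░░░░░░░■
░░░░░░░░░■
░░░■···■░■
░░░■·□·■░■
░░░■■◆■■░■
░░░·■·■■░■
░░░·■·■■░■
░░░·■·■■░■
░░░·■·■■░■

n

░░░░░░░░░■
░░░░░░░░░■
░░░░░░░░░■
░░░■···■░■
░░░■···■░■
░░░■·◆·■░■
░░░■■·■■░■
░░░·■·■■░■
░░░·■·■■░■
░░░·■·■■░■

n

░░░░░░░░░■
░░░░░░░░░■
░░░░░░░░░■
░░░■···■░■
░░░■···■░■
░░░■·◆·■░■
░░░■·□·■░■
░░░■■·■■░■
░░░·■·■■░■
░░░·■·■■░■

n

░░░░░░░░░■
░░░░░░░░░■
░░░░░░░░░■
░░░■···■░■
░░░■···■░■
░░░■·◆·■░■
░░░■···■░■
░░░■·□·■░■
░░░■■·■■░■
░░░·■·■■░■

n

░░░░░░░░░■
░░░░░░░░░■
░░░░░░░░░■
░░░■···■░■
░░░■···■░■
░░░■·◆·■░■
░░░■···■░■
░░░■···■░■
░░░■·□·■░■
░░░■■·■■░■

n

░░░░░░░░░■
░░░░░░░░░■
░░░░░░░░░■
░░░■■■■■░■
░░░■···■░■
░░░■·◆·■░■
░░░■···■░■
░░░■···■░■
░░░■···■░■
░░░■·□·■░■

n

░░░░░░░░░■
░░░░░░░░░■
░░░░░░░░░■
░░░■■■■■░■
░░░■■■■■░■
░░░■·◆·■░■
░░░■···■░■
░░░■···■░■
░░░■···■░■
░░░■···■░■

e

░░░░░░░░■■
░░░░░░░░■■
░░░░░░░░■■
░░■■■■■■■■
░░■■■■■■■■
░░■··◆■■■■
░░■···■■■■
░░■···■■■■
░░■···■░■■
░░■···■░■■

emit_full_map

■■■■■■
■■■■■■
■··◆■■
■···■■
■···■■
■···■░
■···■░
■·□·■░
■■·■■░
·■·■■░
·■·■■░
·■·■■░
·■·■■░
·■·■■░
■■·■■░
···■■░
···■■░
■■■■■░

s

░░░░░░░░■■
░░░░░░░░■■
░░■■■■■■■■
░░■■■■■■■■
░░■···■■■■
░░■··◆■■■■
░░■···■■■■
░░■···■■■■
░░■···■░■■
░░■·□·■░■■

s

░░░░░░░░■■
░░■■■■■■■■
░░■■■■■■■■
░░■···■■■■
░░■···■■■■
░░■··◆■■■■
░░■···■■■■
░░■···■■■■
░░■·□·■░■■
░░■■·■■░■■

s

░░■■■■■■■■
░░■■■■■■■■
░░■···■■■■
░░■···■■■■
░░■···■■■■
░░■··◆■■■■
░░■···■■■■
░░■·□·■■■■
░░■■·■■░■■
░░·■·■■░■■

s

░░■■■■■■■■
░░■···■■■■
░░■···■■■■
░░■···■■■■
░░■···■■■■
░░■··◆■■■■
░░■·□·■■■■
░░■■·■■■■■
░░·■·■■░■■
░░·■·■■░■■

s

░░■···■■■■
░░■···■■■■
░░■···■■■■
░░■···■■■■
░░■···■■■■
░░■·□◆■■■■
░░■■·■■■■■
░░·■·■■■■■
░░·■·■■░■■
░░·■·■■░■■

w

░░░■···■■■
░░░■···■■■
░░░■···■■■
░░░■···■■■
░░░■···■■■
░░░■·◆·■■■
░░░■■·■■■■
░░░·■·■■■■
░░░·■·■■░■
░░░·■·■■░■

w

░░░░■···■■
░░░░■···■■
░░░░■···■■
░░░■■···■■
░░░■■···■■
░░░■■◆□·■■
░░░■■■·■■■
░░░··■·■■■
░░░░·■·■■░
░░░░·■·■■░

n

░░░░■■■■■■
░░░░■···■■
░░░░■···■■
░░░■■···■■
░░░■■···■■
░░░■■◆··■■
░░░■■·□·■■
░░░■■■·■■■
░░░··■·■■■
░░░░·■·■■░

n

░░░░■■■■■■
░░░░■■■■■■
░░░░■···■■
░░░■■···■■
░░░■■···■■
░░░■■◆··■■
░░░■■···■■
░░░■■·□·■■
░░░■■■·■■■
░░░··■·■■■

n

░░░░░░░░░░
░░░░■■■■■■
░░░░■■■■■■
░░░■■···■■
░░░■■···■■
░░░■■◆··■■
░░░■■···■■
░░░■■···■■
░░░■■·□·■■
░░░■■■·■■■

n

░░░░░░░░░░
░░░░░░░░░░
░░░░■■■■■■
░░░■■■■■■■
░░░■■···■■
░░░■■◆··■■
░░░■■···■■
░░░■■···■■
░░░■■···■■
░░░■■·□·■■

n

░░░░░░░░░░
░░░░░░░░░░
░░░░░░░░░░
░░░■■■■■■■
░░░■■■■■■■
░░░■■◆··■■
░░░■■···■■
░░░■■···■■
░░░■■···■■
░░░■■···■■

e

░░░░░░░░░■
░░░░░░░░░■
░░░░░░░░░■
░░■■■■■■■■
░░■■■■■■■■
░░■■·◆·■■■
░░■■···■■■
░░■■···■■■
░░■■···■■■
░░■■···■■■

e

░░░░░░░░■■
░░░░░░░░■■
░░░░░░░░■■
░■■■■■■■■■
░■■■■■■■■■
░■■··◆■■■■
░■■···■■■■
░■■···■■■■
░■■···■■■■
░■■···■■■■

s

░░░░░░░░■■
░░░░░░░░■■
░■■■■■■■■■
░■■■■■■■■■
░■■···■■■■
░■■··◆■■■■
░■■···■■■■
░■■···■■■■
░■■···■■■■
░■■·□·■■■■

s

░░░░░░░░■■
░■■■■■■■■■
░■■■■■■■■■
░■■···■■■■
░■■···■■■■
░■■··◆■■■■
░■■···■■■■
░■■···■■■■
░■■·□·■■■■
░■■■·■■■■■

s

░■■■■■■■■■
░■■■■■■■■■
░■■···■■■■
░■■···■■■■
░■■···■■■■
░■■··◆■■■■
░■■···■■■■
░■■·□·■■■■
░■■■·■■■■■
░··■·■■■■■

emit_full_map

■■■■■■■
■■■■■■■
■■···■■
■■···■■
■■···■■
■■··◆■■
■■···■■
■■·□·■■
■■■·■■■
··■·■■■
░·■·■■░
░·■·■■░
░·■·■■░
░·■·■■░
░■■·■■░
░···■■░
░···■■░
░■■■■■░

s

░■■■■■■■■■
░■■···■■■■
░■■···■■■■
░■■···■■■■
░■■···■■■■
░■■··◆■■■■
░■■·□·■■■■
░■■■·■■■■■
░··■·■■■■■
░░·■·■■░■■

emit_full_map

■■■■■■■
■■■■■■■
■■···■■
■■···■■
■■···■■
■■···■■
■■··◆■■
■■·□·■■
■■■·■■■
··■·■■■
░·■·■■░
░·■·■■░
░·■·■■░
░·■·■■░
░■■·■■░
░···■■░
░···■■░
░■■■■■░
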